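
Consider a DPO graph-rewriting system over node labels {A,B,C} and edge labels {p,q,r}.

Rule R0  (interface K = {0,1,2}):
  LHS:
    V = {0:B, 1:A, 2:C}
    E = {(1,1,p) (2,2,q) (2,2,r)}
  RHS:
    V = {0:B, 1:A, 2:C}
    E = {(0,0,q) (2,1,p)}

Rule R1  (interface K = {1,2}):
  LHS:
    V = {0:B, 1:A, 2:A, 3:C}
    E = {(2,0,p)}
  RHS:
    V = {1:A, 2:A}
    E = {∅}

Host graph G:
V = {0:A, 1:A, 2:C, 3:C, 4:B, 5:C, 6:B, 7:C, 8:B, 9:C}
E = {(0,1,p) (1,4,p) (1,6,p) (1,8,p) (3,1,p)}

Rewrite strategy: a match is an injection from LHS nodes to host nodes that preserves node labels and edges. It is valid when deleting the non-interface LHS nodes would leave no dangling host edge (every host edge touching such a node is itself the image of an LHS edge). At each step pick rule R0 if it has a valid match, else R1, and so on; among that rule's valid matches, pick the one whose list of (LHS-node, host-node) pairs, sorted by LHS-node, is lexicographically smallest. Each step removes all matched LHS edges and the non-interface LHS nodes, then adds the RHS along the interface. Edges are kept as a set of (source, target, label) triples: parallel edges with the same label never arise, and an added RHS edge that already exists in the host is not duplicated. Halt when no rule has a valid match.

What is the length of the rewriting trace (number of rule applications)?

initial: |V|=10 |E|=5  E = 0-p->1 1-p->4 1-p->6 1-p->8 3-p->1
step 1: apply R1 at {0↦4, 1↦0, 2↦1, 3↦2}  → |V|=8 |E|=4  E = 0-p->1 1-p->6 1-p->8 3-p->1
step 2: apply R1 at {0↦6, 1↦0, 2↦1, 3↦5}  → |V|=6 |E|=3  E = 0-p->1 1-p->8 3-p->1
step 3: apply R1 at {0↦8, 1↦0, 2↦1, 3↦7}  → |V|=4 |E|=2  E = 0-p->1 3-p->1
normal form: no rule applies after step 3

Answer: 3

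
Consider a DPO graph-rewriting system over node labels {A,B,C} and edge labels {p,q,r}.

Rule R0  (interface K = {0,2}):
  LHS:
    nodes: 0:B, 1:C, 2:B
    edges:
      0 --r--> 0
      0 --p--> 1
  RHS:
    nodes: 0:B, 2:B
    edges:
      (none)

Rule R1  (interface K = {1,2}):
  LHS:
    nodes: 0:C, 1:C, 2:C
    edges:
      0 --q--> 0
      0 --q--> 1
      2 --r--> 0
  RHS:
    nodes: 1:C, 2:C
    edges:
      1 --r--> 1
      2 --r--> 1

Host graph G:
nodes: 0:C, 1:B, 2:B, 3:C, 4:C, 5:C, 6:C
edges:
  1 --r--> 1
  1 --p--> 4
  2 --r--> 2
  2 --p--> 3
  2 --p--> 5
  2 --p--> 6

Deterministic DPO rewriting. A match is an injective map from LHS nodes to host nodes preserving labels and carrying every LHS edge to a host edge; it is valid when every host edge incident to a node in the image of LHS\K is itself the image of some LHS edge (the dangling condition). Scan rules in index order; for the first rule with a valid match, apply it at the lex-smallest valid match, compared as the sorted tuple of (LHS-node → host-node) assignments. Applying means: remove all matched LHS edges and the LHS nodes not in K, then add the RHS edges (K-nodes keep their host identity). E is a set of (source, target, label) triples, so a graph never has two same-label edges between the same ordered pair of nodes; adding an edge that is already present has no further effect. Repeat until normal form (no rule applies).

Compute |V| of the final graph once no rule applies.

Answer: 5

Rewrite trace:
start.  V:7 E:6  edges: 1-r->1 1-p->4 2-r->2 2-p->3 2-p->5 2-p->6
1. fire R0 via {0↦1, 1↦4, 2↦2}  →  V:6 E:4  edges: 2-r->2 2-p->3 2-p->5 2-p->6
2. fire R0 via {0↦2, 1↦3, 2↦1}  →  V:5 E:2  edges: 2-p->5 2-p->6
halt: no rule applies after step 2
NF nodes: {0:C, 1:B, 2:B, 5:C, 6:C}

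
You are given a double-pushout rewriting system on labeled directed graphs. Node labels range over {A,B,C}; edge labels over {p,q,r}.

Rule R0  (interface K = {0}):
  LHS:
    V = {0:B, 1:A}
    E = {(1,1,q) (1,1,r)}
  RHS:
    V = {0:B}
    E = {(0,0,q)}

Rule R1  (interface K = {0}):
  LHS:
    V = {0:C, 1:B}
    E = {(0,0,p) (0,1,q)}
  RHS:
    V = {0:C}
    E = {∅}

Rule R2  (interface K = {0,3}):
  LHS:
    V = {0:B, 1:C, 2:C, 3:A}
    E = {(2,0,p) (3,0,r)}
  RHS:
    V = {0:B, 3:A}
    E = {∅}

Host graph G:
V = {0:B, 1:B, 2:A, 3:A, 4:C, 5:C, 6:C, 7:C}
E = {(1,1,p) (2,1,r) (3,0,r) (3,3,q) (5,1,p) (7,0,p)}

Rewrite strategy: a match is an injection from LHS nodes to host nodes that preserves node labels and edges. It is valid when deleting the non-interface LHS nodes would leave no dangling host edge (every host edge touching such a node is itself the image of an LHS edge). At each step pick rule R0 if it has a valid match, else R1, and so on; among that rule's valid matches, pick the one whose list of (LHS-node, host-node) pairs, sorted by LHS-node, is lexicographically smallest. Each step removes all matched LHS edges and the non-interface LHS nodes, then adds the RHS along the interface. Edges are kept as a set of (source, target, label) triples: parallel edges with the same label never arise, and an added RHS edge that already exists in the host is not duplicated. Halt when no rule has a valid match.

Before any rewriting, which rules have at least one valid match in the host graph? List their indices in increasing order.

Answer: [R2]

Rewrite trace:
R0: no valid match — LHS pattern not found
R1: no valid match — LHS pattern not found
R2: 4 valid matches — {0↦0, 1↦4, 2↦7, 3↦3}, {0↦0, 1↦6, 2↦7, 3↦3}, {0↦1, 1↦4, 2↦5, 3↦2} (+1 more)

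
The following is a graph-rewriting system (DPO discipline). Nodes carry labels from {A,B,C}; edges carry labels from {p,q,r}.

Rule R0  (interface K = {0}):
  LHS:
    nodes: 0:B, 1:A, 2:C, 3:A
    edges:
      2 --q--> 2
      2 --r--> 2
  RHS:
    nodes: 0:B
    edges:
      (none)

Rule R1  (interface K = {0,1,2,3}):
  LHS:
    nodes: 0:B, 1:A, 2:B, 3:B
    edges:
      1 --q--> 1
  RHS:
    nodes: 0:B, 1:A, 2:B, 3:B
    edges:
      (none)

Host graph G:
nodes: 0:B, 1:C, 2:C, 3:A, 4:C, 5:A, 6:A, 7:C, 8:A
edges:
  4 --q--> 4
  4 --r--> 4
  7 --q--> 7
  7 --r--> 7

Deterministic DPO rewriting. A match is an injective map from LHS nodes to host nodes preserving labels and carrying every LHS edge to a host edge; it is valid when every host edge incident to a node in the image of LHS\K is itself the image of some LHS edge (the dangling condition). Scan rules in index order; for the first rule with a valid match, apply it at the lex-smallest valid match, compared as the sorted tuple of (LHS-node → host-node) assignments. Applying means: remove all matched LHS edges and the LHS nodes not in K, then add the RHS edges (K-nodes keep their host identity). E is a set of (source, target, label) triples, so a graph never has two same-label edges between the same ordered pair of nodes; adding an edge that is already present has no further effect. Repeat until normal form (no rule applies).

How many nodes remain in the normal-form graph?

[0] host  ⇒  9 nodes, 4 edges  {4-q->4 4-r->4 7-q->7 7-r->7}
[1] R0 @ {0↦0, 1↦3, 2↦4, 3↦5}  ⇒  6 nodes, 2 edges  {7-q->7 7-r->7}
[2] R0 @ {0↦0, 1↦6, 2↦7, 3↦8}  ⇒  3 nodes, 0 edges  {∅}
final graph: no rule applies after step 2
NF nodes: {0:B, 1:C, 2:C}

Answer: 3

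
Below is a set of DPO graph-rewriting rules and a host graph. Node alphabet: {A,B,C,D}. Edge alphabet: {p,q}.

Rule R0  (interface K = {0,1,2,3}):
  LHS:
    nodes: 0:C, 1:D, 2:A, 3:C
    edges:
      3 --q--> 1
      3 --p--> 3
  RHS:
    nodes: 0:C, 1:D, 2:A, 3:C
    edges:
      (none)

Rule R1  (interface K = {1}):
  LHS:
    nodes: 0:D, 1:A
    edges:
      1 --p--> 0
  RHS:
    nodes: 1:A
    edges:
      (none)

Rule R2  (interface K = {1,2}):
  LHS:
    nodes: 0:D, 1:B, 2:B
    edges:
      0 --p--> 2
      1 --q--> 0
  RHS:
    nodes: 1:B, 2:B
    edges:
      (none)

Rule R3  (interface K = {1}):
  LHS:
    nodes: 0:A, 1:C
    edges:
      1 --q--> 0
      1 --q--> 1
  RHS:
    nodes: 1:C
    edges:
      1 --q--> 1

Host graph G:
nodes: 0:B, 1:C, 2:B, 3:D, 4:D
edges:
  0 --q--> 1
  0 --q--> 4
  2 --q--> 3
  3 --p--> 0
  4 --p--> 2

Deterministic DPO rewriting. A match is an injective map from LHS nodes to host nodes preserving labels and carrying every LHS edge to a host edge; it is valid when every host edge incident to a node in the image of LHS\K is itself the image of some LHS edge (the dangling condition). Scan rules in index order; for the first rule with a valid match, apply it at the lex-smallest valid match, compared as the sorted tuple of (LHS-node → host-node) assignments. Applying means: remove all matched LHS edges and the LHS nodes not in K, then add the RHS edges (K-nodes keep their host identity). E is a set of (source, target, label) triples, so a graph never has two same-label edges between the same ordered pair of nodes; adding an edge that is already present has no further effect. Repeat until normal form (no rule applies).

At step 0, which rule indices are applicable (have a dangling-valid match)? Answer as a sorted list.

R0: no valid match — LHS pattern not found
R1: no valid match — LHS pattern not found
R2: 2 valid matches — {0↦3, 1↦2, 2↦0}, {0↦4, 1↦0, 2↦2}
R3: no valid match — LHS pattern not found

Answer: [R2]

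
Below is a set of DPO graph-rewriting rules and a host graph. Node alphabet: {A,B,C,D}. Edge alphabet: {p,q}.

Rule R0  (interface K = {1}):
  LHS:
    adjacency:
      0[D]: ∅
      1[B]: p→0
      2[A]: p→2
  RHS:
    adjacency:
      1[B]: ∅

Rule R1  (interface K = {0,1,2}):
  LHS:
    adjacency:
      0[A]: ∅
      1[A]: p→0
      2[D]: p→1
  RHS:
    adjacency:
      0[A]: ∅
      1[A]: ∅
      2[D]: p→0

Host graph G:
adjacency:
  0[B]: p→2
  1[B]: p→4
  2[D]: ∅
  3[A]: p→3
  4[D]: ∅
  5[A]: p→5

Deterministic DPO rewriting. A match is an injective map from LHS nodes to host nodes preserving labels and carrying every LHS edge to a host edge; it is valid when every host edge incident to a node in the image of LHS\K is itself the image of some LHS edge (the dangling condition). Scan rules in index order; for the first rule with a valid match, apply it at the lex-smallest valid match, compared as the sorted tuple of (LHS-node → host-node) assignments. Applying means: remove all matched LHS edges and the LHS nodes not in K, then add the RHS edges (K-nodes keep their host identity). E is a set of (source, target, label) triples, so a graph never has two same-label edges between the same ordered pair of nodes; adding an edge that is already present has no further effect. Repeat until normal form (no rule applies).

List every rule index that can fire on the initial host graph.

R0: 4 valid matches — {0↦2, 1↦0, 2↦3}, {0↦2, 1↦0, 2↦5}, {0↦4, 1↦1, 2↦3} (+1 more)
R1: no valid match — LHS pattern not found

Answer: [R0]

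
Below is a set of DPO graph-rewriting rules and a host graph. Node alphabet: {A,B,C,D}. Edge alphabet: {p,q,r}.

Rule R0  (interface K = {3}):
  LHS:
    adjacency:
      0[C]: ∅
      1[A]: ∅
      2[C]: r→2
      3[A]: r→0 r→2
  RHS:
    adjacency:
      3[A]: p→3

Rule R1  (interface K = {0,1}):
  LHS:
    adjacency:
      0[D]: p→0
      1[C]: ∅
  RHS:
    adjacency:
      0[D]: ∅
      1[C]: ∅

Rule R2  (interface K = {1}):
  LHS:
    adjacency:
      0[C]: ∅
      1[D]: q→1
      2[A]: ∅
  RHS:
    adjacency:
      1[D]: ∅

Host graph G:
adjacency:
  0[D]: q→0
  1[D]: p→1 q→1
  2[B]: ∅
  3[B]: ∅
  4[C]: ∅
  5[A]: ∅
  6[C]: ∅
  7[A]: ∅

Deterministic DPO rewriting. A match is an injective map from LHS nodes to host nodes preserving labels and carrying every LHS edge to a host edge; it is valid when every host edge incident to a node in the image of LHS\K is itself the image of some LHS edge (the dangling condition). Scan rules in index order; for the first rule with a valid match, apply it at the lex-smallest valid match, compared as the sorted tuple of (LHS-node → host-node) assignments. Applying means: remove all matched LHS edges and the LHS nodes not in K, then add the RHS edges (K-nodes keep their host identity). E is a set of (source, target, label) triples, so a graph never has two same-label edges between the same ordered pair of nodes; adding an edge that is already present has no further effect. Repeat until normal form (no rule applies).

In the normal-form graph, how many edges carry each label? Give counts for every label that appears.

Answer: (no edges)

Rewrite trace:
initial: |V|=8 |E|=3  E = 0-q->0 1-p->1 1-q->1
step 1: apply R1 at {0↦1, 1↦4}  → |V|=8 |E|=2  E = 0-q->0 1-q->1
step 2: apply R2 at {0↦4, 1↦0, 2↦5}  → |V|=6 |E|=1  E = 1-q->1
step 3: apply R2 at {0↦6, 1↦1, 2↦7}  → |V|=4 |E|=0  E = ∅
final graph: no rule applies after step 3
NF edges: []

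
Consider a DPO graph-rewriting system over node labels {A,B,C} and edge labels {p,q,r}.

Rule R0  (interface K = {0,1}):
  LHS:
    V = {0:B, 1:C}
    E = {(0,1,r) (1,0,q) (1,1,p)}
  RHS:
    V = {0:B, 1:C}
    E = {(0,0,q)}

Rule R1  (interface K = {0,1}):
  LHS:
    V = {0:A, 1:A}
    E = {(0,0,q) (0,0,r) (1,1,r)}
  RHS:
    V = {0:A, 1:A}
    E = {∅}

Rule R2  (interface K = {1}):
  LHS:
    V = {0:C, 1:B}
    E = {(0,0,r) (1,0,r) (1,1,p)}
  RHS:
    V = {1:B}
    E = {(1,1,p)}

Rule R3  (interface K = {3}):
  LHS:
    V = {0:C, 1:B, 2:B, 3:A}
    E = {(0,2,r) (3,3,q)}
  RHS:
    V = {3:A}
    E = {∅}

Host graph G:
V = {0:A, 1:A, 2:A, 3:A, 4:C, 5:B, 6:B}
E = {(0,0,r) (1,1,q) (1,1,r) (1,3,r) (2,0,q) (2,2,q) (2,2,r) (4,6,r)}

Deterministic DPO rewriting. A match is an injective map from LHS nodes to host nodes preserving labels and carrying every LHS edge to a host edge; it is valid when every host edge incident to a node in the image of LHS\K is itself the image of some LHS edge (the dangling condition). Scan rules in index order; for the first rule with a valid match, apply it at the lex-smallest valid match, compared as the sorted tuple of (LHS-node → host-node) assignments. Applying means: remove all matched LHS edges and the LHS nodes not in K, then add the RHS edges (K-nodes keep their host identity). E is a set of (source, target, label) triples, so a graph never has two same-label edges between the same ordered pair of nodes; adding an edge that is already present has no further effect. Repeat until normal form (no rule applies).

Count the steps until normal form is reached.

initial: |V|=7 |E|=8  E = 0-r->0 1-q->1 1-r->1 1-r->3 2-q->0 2-q->2 2-r->2 4-r->6
step 1: apply R1 at {0↦1, 1↦0}  → |V|=7 |E|=5  E = 1-r->3 2-q->0 2-q->2 2-r->2 4-r->6
step 2: apply R3 at {0↦4, 1↦5, 2↦6, 3↦2}  → |V|=4 |E|=3  E = 1-r->3 2-q->0 2-r->2
normal form: no rule applies after step 2

Answer: 2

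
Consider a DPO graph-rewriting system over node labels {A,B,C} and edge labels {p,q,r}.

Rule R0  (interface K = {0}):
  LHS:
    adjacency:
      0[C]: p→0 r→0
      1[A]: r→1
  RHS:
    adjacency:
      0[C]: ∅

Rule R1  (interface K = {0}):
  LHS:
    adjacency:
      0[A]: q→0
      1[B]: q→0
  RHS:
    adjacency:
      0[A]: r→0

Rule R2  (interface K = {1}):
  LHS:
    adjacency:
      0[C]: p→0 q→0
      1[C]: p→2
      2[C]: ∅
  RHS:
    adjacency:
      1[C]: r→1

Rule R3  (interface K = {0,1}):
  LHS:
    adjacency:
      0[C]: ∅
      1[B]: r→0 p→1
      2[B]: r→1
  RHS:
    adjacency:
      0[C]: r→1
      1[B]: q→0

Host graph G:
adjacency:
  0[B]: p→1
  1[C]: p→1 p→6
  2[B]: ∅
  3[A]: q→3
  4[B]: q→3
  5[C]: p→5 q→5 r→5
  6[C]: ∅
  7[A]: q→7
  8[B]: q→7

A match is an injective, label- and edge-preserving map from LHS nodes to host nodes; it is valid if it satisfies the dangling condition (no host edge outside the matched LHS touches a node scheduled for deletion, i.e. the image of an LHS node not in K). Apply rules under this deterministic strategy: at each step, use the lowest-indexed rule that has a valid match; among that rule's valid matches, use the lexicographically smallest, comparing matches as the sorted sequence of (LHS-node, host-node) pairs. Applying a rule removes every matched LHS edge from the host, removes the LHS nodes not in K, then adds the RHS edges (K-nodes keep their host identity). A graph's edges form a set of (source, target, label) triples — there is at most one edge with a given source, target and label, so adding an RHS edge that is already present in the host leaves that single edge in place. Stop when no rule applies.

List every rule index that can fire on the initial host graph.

R0: no valid match — LHS pattern not found
R1: 2 valid matches — {0↦3, 1↦4}, {0↦7, 1↦8}
R2: no valid match — 1 raw match, all fail dangling condition
R3: no valid match — LHS pattern not found

Answer: [R1]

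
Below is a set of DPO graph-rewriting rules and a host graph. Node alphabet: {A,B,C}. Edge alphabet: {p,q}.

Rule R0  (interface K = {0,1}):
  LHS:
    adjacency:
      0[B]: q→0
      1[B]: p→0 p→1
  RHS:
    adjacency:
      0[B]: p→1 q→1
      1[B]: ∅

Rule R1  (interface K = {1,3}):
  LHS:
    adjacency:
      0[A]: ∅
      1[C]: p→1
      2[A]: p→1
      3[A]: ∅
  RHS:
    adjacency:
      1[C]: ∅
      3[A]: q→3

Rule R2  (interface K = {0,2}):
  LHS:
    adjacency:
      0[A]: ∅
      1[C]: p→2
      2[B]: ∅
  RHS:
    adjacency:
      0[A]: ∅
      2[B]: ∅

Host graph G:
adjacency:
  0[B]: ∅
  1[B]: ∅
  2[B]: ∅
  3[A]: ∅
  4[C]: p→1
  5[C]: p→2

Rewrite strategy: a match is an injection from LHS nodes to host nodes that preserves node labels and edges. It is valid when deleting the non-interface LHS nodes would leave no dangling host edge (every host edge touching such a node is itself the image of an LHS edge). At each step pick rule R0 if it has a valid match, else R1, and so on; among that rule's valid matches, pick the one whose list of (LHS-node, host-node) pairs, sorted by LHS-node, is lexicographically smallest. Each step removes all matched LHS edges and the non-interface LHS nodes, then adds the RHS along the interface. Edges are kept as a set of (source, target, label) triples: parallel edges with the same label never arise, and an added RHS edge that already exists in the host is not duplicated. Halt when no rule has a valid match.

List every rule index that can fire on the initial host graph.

Answer: [R2]

Rewrite trace:
R0: no valid match — LHS pattern not found
R1: no valid match — LHS pattern not found
R2: 2 valid matches — {0↦3, 1↦4, 2↦1}, {0↦3, 1↦5, 2↦2}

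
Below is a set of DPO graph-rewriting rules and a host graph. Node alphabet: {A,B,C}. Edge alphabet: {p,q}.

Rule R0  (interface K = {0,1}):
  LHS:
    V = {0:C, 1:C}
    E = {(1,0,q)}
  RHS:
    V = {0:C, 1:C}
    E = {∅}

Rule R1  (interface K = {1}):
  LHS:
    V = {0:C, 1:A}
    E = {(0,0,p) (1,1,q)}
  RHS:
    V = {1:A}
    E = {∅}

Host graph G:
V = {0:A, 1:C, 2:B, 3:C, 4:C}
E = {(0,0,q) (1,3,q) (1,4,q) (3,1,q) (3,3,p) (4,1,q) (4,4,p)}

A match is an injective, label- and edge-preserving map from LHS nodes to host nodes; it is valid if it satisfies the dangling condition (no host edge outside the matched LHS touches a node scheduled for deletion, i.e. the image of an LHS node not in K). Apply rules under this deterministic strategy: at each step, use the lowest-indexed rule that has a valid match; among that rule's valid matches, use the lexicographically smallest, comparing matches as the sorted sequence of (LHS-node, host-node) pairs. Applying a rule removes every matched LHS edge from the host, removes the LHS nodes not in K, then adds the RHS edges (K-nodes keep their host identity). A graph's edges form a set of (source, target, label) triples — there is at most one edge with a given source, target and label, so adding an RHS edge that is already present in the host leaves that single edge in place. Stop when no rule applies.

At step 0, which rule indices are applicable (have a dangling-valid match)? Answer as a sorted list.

R0: 4 valid matches — {0↦1, 1↦3}, {0↦1, 1↦4}, {0↦3, 1↦1} (+1 more)
R1: no valid match — 2 raw matches, all fail dangling condition

Answer: [R0]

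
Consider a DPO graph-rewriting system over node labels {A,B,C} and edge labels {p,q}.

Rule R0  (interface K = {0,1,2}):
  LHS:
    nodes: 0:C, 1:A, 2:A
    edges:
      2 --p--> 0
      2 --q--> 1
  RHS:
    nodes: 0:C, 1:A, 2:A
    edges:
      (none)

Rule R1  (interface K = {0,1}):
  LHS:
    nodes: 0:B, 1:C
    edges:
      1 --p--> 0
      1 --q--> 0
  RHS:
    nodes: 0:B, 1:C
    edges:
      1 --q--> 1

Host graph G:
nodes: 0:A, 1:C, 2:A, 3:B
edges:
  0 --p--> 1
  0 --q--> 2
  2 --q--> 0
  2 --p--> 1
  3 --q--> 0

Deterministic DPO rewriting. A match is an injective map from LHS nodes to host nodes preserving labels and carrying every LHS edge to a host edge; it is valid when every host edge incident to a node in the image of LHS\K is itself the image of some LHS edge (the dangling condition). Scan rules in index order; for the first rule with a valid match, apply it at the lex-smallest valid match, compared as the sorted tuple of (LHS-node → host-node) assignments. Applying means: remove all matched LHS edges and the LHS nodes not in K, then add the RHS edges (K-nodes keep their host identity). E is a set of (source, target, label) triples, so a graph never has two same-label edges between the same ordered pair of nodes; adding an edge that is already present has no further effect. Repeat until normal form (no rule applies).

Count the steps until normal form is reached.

Answer: 2

Derivation:
[0] host  ⇒  4 nodes, 5 edges  {0-p->1 0-q->2 2-q->0 2-p->1 3-q->0}
[1] R0 @ {0↦1, 1↦0, 2↦2}  ⇒  4 nodes, 3 edges  {0-p->1 0-q->2 3-q->0}
[2] R0 @ {0↦1, 1↦2, 2↦0}  ⇒  4 nodes, 1 edges  {3-q->0}
final graph: no rule applies after step 2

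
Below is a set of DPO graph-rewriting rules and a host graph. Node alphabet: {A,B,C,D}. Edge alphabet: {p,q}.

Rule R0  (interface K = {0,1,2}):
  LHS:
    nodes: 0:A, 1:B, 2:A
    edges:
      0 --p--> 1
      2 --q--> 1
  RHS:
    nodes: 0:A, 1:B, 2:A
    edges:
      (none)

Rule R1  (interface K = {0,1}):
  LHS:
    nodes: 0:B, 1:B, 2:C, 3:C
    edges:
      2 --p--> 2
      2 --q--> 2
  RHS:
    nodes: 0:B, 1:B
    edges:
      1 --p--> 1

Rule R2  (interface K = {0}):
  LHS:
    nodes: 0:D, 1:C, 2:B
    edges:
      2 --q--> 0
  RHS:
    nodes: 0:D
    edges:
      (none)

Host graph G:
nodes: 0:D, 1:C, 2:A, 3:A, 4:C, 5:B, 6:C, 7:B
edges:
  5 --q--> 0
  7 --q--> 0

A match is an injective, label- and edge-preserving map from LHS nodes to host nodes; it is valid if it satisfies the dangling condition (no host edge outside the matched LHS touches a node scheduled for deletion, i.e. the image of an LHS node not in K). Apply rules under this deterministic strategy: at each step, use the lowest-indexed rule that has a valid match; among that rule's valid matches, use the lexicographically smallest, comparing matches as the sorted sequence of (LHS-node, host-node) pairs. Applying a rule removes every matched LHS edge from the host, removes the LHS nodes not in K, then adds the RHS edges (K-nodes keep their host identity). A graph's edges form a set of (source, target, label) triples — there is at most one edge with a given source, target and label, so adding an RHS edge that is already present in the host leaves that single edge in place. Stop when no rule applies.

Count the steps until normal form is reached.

Answer: 2

Rewrite trace:
start.  V:8 E:2  edges: 5-q->0 7-q->0
1. fire R2 via {0↦0, 1↦1, 2↦5}  →  V:6 E:1  edges: 7-q->0
2. fire R2 via {0↦0, 1↦4, 2↦7}  →  V:4 E:0  edges: ∅
normal form: no rule applies after step 2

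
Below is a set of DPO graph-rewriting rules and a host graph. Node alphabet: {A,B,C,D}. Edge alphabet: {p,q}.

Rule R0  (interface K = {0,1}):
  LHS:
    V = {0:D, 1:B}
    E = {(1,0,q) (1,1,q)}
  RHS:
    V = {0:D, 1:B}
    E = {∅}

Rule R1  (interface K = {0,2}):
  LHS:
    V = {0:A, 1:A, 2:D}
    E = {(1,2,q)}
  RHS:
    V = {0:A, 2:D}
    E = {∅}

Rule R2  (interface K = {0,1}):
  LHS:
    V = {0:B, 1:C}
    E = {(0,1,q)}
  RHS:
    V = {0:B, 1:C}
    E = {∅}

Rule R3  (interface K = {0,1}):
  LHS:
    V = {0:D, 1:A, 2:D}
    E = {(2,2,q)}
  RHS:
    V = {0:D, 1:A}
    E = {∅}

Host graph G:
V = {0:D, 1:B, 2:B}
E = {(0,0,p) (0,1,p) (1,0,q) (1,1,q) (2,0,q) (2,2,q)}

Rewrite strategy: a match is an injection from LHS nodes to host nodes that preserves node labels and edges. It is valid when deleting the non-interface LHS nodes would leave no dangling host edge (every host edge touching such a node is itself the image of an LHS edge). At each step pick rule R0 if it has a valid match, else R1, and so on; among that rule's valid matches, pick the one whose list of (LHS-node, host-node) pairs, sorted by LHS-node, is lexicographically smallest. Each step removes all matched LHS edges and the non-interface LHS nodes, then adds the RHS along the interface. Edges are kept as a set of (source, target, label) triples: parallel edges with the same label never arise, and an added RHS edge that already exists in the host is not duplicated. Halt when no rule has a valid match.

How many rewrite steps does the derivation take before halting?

Answer: 2

Rewrite trace:
[0] host  ⇒  3 nodes, 6 edges  {0-p->0 0-p->1 1-q->0 1-q->1 2-q->0 2-q->2}
[1] R0 @ {0↦0, 1↦1}  ⇒  3 nodes, 4 edges  {0-p->0 0-p->1 2-q->0 2-q->2}
[2] R0 @ {0↦0, 1↦2}  ⇒  3 nodes, 2 edges  {0-p->0 0-p->1}
halt: no rule applies after step 2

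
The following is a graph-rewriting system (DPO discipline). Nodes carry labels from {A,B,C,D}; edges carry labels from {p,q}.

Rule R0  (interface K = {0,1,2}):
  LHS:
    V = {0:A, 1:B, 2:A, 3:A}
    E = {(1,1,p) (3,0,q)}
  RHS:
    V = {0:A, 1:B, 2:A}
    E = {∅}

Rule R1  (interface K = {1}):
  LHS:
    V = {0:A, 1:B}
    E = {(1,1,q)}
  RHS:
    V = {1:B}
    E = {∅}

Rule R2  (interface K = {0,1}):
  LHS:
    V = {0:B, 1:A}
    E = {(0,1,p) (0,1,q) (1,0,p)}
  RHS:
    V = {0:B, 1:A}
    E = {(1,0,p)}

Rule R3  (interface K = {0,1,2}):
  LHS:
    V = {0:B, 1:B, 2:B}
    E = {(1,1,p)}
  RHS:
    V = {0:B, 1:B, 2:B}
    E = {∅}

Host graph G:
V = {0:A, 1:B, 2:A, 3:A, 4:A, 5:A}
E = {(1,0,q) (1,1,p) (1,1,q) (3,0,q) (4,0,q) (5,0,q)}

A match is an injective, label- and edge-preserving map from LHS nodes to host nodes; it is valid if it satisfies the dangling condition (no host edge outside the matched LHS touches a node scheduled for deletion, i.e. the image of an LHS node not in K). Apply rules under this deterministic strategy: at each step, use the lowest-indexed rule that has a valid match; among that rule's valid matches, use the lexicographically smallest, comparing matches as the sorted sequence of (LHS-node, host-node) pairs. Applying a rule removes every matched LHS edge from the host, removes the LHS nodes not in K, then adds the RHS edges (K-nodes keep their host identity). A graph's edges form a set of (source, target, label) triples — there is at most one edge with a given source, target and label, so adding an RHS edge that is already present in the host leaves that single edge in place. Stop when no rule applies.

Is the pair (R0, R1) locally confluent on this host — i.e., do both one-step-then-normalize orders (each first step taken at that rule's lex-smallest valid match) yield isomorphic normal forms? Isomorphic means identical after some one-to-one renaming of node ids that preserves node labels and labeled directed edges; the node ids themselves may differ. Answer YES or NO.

Answer: YES

Steps:
branch R0-first: apply at {0↦0, 1↦1, 2↦2, 3↦3} → |E|=4, then 1 more step(s) → NF |V|=4 |E|=3 V={0:A, 1:B, 4:A, 5:A} E=1-q->0 4-q->0 5-q->0
branch R1-first: apply at {0↦2, 1↦1} → |E|=5, then 1 more step(s) → NF |V|=4 |E|=3 V={0:A, 1:B, 3:A, 5:A} E=1-q->0 3-q->0 5-q->0
graphs isomorphic (equal up to label-preserving node renaming)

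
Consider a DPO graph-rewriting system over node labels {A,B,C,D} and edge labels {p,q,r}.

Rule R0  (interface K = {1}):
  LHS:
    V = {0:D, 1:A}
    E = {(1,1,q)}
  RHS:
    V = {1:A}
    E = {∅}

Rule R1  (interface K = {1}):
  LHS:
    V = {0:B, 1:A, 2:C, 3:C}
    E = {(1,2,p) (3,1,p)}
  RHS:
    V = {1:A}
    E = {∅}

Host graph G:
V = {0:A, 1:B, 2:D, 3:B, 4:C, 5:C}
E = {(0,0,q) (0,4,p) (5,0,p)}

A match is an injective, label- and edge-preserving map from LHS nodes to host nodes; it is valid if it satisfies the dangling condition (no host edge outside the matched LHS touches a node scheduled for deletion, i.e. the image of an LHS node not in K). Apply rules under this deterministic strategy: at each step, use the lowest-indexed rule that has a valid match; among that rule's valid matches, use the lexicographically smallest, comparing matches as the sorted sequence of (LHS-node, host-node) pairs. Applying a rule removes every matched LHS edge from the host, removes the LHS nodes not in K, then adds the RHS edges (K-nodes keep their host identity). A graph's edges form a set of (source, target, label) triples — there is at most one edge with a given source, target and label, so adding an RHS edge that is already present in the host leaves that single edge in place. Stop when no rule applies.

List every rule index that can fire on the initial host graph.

R0: 1 valid match — {0↦2, 1↦0}
R1: 2 valid matches — {0↦1, 1↦0, 2↦4, 3↦5}, {0↦3, 1↦0, 2↦4, 3↦5}

Answer: [R0,R1]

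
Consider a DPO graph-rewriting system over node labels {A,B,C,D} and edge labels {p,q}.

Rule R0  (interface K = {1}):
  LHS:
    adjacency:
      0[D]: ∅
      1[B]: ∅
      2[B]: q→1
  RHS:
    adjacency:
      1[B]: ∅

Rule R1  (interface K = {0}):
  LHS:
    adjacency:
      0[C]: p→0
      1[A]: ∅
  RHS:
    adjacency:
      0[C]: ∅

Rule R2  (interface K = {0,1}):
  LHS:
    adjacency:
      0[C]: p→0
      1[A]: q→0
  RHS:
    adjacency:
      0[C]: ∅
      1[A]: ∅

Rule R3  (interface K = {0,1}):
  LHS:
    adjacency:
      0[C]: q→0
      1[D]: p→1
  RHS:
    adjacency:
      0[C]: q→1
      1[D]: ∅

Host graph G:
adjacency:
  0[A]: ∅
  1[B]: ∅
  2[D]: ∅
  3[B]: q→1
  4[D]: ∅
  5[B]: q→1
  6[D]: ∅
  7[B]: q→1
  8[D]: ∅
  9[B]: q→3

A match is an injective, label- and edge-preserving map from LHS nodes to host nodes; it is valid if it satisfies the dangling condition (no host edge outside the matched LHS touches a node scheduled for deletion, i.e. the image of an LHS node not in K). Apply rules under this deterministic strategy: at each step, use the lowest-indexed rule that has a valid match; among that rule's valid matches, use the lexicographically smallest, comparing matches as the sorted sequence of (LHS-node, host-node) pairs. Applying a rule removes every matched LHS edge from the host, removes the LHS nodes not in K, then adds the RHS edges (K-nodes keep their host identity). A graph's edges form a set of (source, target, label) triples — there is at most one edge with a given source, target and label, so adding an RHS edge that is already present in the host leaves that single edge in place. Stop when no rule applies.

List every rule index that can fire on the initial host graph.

R0: 12 valid matches — {0↦2, 1↦1, 2↦5}, {0↦2, 1↦1, 2↦7}, {0↦2, 1↦3, 2↦9} (+9 more)
R1: no valid match — LHS pattern not found
R2: no valid match — LHS pattern not found
R3: no valid match — LHS pattern not found

Answer: [R0]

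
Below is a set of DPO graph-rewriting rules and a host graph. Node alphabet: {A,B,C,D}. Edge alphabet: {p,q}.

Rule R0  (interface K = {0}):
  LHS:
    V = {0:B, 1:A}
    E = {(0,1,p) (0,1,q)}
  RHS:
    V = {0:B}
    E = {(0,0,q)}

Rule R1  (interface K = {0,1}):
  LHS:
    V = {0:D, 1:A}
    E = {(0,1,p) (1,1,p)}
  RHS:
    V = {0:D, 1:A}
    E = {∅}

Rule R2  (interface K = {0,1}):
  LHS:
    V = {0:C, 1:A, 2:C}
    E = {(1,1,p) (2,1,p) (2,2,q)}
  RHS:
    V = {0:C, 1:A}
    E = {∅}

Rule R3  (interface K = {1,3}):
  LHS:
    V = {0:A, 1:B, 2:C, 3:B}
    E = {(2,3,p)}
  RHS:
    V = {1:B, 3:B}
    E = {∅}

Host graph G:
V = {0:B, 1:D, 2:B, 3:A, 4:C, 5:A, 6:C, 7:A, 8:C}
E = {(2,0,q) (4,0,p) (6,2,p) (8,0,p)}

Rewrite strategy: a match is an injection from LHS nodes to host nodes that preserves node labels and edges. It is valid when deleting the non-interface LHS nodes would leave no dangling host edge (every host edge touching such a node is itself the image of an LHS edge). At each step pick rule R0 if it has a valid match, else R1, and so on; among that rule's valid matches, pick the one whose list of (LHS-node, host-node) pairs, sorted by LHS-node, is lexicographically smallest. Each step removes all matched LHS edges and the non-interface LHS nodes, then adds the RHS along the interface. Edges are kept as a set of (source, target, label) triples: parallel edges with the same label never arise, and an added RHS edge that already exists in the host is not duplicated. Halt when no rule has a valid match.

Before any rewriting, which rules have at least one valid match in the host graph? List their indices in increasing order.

R0: no valid match — LHS pattern not found
R1: no valid match — LHS pattern not found
R2: no valid match — LHS pattern not found
R3: 9 valid matches — {0↦3, 1↦0, 2↦6, 3↦2}, {0↦3, 1↦2, 2↦4, 3↦0}, {0↦3, 1↦2, 2↦8, 3↦0} (+6 more)

Answer: [R3]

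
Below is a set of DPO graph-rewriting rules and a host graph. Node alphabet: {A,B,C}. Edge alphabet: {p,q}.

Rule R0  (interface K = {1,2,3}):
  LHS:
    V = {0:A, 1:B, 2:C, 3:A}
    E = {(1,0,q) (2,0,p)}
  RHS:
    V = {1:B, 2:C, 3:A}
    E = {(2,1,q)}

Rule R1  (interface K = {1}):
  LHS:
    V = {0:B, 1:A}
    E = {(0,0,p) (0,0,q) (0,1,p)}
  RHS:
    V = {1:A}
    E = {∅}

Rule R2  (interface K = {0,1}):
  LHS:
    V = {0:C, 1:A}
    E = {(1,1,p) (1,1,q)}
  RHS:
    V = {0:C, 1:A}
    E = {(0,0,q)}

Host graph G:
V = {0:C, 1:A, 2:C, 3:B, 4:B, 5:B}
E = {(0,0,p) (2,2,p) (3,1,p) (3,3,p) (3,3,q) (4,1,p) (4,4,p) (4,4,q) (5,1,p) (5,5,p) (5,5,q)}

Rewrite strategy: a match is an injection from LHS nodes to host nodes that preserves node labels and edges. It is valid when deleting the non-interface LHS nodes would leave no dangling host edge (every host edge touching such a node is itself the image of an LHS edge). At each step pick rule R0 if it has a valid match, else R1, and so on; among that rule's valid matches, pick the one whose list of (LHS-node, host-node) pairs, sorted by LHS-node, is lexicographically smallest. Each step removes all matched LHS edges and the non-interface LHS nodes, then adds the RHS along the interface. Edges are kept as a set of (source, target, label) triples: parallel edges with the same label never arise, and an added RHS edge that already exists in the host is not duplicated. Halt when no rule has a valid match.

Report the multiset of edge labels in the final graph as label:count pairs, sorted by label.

initial: |V|=6 |E|=11  E = 0-p->0 2-p->2 3-p->1 3-p->3 3-q->3 4-p->1 4-p->4 4-q->4 5-p->1 5-p->5 5-q->5
step 1: apply R1 at {0↦3, 1↦1}  → |V|=5 |E|=8  E = 0-p->0 2-p->2 4-p->1 4-p->4 4-q->4 5-p->1 5-p->5 5-q->5
step 2: apply R1 at {0↦4, 1↦1}  → |V|=4 |E|=5  E = 0-p->0 2-p->2 5-p->1 5-p->5 5-q->5
step 3: apply R1 at {0↦5, 1↦1}  → |V|=3 |E|=2  E = 0-p->0 2-p->2
final graph: no rule applies after step 3
NF edges: [(0, 0, 'p'), (2, 2, 'p')]

Answer: p:2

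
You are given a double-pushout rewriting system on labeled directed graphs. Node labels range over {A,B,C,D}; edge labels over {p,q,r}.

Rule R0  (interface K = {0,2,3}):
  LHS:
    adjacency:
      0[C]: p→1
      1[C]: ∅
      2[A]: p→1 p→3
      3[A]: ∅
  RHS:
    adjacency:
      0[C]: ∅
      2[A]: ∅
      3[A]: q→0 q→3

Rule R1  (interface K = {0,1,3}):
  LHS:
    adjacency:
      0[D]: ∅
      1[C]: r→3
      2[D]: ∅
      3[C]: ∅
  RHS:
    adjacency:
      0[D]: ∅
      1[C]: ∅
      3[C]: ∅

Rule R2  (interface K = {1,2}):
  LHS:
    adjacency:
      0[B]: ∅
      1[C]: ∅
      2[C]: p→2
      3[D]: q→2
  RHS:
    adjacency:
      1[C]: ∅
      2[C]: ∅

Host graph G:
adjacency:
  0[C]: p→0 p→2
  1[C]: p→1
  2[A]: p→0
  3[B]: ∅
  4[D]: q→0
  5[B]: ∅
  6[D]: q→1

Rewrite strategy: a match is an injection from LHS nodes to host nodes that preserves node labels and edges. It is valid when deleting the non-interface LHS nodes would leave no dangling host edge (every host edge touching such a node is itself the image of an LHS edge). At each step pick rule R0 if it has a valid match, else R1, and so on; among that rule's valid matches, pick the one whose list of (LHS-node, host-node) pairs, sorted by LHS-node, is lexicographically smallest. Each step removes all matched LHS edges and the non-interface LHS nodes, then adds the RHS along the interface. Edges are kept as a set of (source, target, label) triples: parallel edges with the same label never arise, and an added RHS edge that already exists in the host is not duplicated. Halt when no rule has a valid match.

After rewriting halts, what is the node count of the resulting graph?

[0] host  ⇒  7 nodes, 6 edges  {0-p->0 0-p->2 1-p->1 2-p->0 4-q->0 6-q->1}
[1] R2 @ {0↦3, 1↦0, 2↦1, 3↦6}  ⇒  5 nodes, 4 edges  {0-p->0 0-p->2 2-p->0 4-q->0}
[2] R2 @ {0↦5, 1↦1, 2↦0, 3↦4}  ⇒  3 nodes, 2 edges  {0-p->2 2-p->0}
final graph: no rule applies after step 2
NF nodes: {0:C, 1:C, 2:A}

Answer: 3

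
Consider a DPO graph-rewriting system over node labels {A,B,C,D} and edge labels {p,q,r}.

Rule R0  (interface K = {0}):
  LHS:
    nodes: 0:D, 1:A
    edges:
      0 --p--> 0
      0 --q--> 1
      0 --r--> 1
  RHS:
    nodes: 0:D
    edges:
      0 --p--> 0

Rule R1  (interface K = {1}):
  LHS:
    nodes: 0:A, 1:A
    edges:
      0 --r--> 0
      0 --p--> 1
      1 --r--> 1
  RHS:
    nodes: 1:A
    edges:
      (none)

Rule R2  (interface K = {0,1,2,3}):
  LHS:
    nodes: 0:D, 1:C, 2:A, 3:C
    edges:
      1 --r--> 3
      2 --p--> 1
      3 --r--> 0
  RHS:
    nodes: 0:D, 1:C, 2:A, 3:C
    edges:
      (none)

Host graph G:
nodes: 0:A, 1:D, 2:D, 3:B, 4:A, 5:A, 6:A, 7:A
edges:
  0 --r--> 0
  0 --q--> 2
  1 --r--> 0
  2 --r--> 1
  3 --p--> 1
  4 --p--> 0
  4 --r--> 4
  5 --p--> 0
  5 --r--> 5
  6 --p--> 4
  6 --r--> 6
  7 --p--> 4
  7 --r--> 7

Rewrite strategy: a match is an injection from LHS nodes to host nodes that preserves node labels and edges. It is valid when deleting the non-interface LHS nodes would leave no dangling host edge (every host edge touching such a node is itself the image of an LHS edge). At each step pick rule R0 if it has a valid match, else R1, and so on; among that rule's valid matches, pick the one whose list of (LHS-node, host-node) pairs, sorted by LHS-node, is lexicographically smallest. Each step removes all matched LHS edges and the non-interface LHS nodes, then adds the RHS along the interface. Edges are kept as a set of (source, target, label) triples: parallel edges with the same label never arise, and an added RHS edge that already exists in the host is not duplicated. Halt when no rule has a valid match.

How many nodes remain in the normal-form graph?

[0] host  ⇒  8 nodes, 13 edges  {0-r->0 0-q->2 1-r->0 2-r->1 3-p->1 4-p->0 4-r->4 5-p->0 5-r->5 6-p->4 6-r->6 7-p->4 7-r->7}
[1] R1 @ {0↦5, 1↦0}  ⇒  7 nodes, 10 edges  {0-q->2 1-r->0 2-r->1 3-p->1 4-p->0 4-r->4 6-p->4 6-r->6 7-p->4 7-r->7}
[2] R1 @ {0↦6, 1↦4}  ⇒  6 nodes, 7 edges  {0-q->2 1-r->0 2-r->1 3-p->1 4-p->0 7-p->4 7-r->7}
normal form: no rule applies after step 2
NF nodes: {0:A, 1:D, 2:D, 3:B, 4:A, 7:A}

Answer: 6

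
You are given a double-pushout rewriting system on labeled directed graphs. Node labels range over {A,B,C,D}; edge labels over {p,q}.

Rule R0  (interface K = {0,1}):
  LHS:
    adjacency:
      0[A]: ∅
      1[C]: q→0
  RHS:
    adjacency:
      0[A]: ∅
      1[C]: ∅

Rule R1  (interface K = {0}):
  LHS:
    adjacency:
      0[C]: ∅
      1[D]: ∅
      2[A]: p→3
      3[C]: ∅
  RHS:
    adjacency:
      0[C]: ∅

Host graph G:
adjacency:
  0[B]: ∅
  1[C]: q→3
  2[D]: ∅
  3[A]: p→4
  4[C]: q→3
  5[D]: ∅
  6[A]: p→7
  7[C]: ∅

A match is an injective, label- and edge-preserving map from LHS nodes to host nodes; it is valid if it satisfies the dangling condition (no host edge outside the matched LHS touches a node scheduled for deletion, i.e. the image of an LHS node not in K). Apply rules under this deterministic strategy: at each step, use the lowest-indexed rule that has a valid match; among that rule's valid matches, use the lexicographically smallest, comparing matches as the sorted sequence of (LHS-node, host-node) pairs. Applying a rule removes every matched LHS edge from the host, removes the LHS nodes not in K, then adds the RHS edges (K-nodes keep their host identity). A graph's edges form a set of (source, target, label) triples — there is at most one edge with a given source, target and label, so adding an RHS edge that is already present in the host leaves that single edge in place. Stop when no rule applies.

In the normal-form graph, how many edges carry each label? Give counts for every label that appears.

Answer: (no edges)

Rewrite trace:
[0] host  ⇒  8 nodes, 4 edges  {1-q->3 3-p->4 4-q->3 6-p->7}
[1] R0 @ {0↦3, 1↦1}  ⇒  8 nodes, 3 edges  {3-p->4 4-q->3 6-p->7}
[2] R0 @ {0↦3, 1↦4}  ⇒  8 nodes, 2 edges  {3-p->4 6-p->7}
[3] R1 @ {0↦1, 1↦2, 2↦3, 3↦4}  ⇒  5 nodes, 1 edges  {6-p->7}
[4] R1 @ {0↦1, 1↦5, 2↦6, 3↦7}  ⇒  2 nodes, 0 edges  {∅}
normal form: no rule applies after step 4
NF edges: []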